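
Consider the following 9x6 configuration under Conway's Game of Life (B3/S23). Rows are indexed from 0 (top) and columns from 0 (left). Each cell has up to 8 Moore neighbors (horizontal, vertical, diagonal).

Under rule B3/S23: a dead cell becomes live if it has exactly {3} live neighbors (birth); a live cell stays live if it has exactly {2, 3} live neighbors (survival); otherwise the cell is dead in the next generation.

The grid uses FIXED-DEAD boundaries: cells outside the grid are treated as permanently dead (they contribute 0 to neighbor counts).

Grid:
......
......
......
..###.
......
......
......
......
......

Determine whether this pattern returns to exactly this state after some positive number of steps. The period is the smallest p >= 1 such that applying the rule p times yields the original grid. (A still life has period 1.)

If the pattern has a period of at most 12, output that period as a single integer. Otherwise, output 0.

Answer: 2

Derivation:
Simulating and comparing each generation to the original:
Gen 0 (original, given above): 3 live cells
Gen 1: 3 live cells, differs from original
Gen 2: 3 live cells, MATCHES original -> period = 2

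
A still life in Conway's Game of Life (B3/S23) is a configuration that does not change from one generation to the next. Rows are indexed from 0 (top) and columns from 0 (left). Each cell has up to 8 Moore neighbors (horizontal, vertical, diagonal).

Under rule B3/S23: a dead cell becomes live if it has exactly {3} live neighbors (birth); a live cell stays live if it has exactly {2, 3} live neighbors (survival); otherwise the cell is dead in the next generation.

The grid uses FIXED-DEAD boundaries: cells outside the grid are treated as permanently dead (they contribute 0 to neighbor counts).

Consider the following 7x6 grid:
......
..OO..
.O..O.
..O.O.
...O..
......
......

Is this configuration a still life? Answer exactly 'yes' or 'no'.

Answer: yes

Derivation:
Compute generation 1 and compare to generation 0 (given above):
Generation 1:
......
..OO..
.O..O.
..O.O.
...O..
......
......
The grids are IDENTICAL -> still life.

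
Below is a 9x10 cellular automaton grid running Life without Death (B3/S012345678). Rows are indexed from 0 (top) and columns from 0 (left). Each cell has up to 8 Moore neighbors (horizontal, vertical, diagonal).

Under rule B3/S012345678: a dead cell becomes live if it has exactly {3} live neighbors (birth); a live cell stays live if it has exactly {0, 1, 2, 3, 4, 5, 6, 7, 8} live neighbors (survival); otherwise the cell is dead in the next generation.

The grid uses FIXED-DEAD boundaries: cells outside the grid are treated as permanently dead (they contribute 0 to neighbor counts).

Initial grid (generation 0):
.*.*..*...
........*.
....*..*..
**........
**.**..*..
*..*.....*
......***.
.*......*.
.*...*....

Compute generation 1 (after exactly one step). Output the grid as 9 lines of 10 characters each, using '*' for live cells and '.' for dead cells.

Simulating step by step:
Generation 0 (given above): 23 live cells
Generation 1: 33 live cells
(generation 1 grid is the final answer)

Answer: .*.*..*...
.......**.
....*..*..
*****.....
**.**..*..
*****.*..*
......****
.*....*.*.
.*...*....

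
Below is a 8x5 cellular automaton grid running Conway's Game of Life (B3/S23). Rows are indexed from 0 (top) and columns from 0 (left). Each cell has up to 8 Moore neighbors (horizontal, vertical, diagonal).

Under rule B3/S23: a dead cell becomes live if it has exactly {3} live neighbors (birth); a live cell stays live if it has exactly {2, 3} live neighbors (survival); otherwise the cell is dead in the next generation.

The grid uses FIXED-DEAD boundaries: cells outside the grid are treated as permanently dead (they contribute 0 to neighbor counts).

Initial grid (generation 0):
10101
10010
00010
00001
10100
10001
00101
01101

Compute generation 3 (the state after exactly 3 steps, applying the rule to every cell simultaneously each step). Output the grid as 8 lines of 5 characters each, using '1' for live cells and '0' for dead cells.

Answer: 00100
00100
00000
00000
00100
00000
00001
01010

Derivation:
Simulating step by step:
Generation 0 (given above): 16 live cells
Generation 1: 15 live cells
01010
01111
00011
00010
01010
00000
00101
01100
Generation 2: 14 live cells
01011
01000
00000
00010
00100
00110
01110
01110
Generation 3: 6 live cells
(generation 3 grid is the final answer)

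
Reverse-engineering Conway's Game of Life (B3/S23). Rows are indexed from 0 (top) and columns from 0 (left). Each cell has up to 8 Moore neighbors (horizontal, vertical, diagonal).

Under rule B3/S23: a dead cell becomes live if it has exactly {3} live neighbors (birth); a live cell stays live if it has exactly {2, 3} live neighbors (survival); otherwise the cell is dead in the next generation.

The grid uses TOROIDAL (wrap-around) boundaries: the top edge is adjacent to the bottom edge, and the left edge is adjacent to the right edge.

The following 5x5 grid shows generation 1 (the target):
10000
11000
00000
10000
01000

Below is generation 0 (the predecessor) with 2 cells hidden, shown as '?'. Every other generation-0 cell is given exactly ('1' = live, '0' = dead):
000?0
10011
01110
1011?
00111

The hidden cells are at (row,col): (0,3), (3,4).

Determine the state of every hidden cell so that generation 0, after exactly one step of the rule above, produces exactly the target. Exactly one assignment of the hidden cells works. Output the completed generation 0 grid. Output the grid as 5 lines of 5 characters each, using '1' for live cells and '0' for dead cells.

Hidden generation-0 cells (in order): (0,3), (3,4).
A hidden cell only influences target cells in its own 3x3 neighborhood. Try each of the 2^2 = 4 assignments, step the completed generation 0 forward once under B3/S23, and compare with the target:
  (0,3)=0 (3,4)=0 -> step gives (0,2)='1' but target has '0' -> reject
  (0,3)=0 (3,4)=1 -> step gives (0,2)='1' but target has '0' -> reject
  (0,3)=1 (3,4)=0 -> step reproduces the target at every cell -> ACCEPT
  (0,3)=1 (3,4)=1 -> step gives (4,0)='1' but target has '0' -> reject
Unique solution: (0,3)=live, (3,4)=dead.
Check: live-neighbor counts of every cell in the completed generation 0:
32456
23544
44556
25665
23454
Applying B3/S23 to generation 0 with these counts gives:
10000
11000
00000
10000
01000
which matches the target exactly.

Answer: 00010
10011
01110
10110
00111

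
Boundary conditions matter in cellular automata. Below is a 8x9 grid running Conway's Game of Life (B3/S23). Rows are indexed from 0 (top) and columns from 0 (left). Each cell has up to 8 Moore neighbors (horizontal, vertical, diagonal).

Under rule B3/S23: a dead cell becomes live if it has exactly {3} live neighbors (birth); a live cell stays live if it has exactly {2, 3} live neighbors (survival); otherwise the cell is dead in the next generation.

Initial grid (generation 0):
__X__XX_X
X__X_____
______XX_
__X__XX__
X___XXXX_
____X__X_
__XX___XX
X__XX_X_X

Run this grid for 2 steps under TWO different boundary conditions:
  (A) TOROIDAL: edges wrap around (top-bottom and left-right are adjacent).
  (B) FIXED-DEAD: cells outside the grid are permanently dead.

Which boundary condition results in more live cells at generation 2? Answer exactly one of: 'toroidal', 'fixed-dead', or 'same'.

Under TOROIDAL boundary, generation 2:
_XX_X_X_X
X___X___X
____XXXXX
___XX___X
___XXX_XX
____X_XXX
X__XX_X__
___XX___X
Population = 32

Under FIXED-DEAD boundary, generation 2:
_________
_____X___
____XXX__
___XX__X_
___XXX___
____X_XX_
__X__X_X_
__XXXX_X_
Population = 21

Comparison: toroidal=32, fixed-dead=21 -> toroidal

Answer: toroidal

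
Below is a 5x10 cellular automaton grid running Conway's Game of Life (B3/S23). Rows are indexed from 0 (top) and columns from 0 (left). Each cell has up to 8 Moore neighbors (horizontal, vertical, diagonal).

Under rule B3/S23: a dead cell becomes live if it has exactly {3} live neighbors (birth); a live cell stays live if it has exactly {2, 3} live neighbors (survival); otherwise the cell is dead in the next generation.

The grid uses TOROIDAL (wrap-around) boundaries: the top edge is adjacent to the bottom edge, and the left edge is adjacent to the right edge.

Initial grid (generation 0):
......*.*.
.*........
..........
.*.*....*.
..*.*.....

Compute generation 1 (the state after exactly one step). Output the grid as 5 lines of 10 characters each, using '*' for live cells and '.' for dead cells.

Answer: ..........
..........
..*.......
..**......
..**...*..

Derivation:
Simulating step by step:
Generation 0 (given above): 8 live cells
Generation 1: 6 live cells
(generation 1 grid is the final answer)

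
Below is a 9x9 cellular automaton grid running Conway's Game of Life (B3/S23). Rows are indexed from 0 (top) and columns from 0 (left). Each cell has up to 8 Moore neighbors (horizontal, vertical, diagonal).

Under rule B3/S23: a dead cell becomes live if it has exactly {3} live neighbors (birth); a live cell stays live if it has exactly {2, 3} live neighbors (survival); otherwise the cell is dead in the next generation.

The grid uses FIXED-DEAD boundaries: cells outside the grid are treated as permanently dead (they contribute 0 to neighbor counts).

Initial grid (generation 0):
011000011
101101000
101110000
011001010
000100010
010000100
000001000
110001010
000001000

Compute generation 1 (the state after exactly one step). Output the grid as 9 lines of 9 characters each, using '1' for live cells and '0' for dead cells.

Answer: 011100000
100000000
100001100
010000100
010000010
000000100
110001000
000011000
000000100

Derivation:
Simulating step by step:
Generation 0 (given above): 26 live cells
Generation 1: 18 live cells
(generation 1 grid is the final answer)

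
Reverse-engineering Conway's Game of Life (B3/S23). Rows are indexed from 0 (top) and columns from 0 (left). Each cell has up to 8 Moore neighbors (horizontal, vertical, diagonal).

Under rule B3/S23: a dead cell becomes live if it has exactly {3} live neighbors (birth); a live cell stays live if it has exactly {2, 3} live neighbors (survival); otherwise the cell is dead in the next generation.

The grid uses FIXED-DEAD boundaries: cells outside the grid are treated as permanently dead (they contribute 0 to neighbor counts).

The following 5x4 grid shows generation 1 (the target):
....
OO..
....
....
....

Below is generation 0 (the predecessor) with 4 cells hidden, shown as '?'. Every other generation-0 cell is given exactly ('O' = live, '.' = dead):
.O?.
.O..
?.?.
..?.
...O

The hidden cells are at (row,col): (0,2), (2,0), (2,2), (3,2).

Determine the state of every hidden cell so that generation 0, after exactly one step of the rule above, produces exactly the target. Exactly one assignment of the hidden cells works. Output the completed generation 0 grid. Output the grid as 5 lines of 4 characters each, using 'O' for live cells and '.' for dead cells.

Hidden generation-0 cells (in order): (0,2), (2,0), (2,2), (3,2).
A hidden cell only influences target cells in its own 3x3 neighborhood. Try each of the 2^4 = 16 assignments, step the completed generation 0 forward once under B3/S23, and compare with the target:
  (0,2)=. (2,0)=. (2,2)=. (3,2)=. -> step gives (1,0)='.' but target has 'O' -> reject
  (0,2)=. (2,0)=. (2,2)=. (3,2)=O -> step gives (1,0)='.' but target has 'O' -> reject
  (0,2)=. (2,0)=. (2,2)=O (3,2)=. -> step gives (1,0)='.' but target has 'O' -> reject
  (0,2)=. (2,0)=. (2,2)=O (3,2)=O -> step gives (1,0)='.' but target has 'O' -> reject
  (0,2)=. (2,0)=O (2,2)=. (3,2)=. -> step reproduces the target at every cell -> ACCEPT
  (0,2)=. (2,0)=O (2,2)=. (3,2)=O -> step gives (2,1)='O' but target has '.' -> reject
  (0,2)=. (2,0)=O (2,2)=O (3,2)=. -> step gives (1,2)='O' but target has '.' -> reject
  (0,2)=. (2,0)=O (2,2)=O (3,2)=O -> step gives (1,2)='O' but target has '.' -> reject
  (0,2)=O (2,0)=. (2,2)=. (3,2)=. -> step gives (0,1)='O' but target has '.' -> reject
  (0,2)=O (2,0)=. (2,2)=. (3,2)=O -> step gives (0,1)='O' but target has '.' -> reject
  (0,2)=O (2,0)=. (2,2)=O (3,2)=. -> step gives (0,1)='O' but target has '.' -> reject
  (0,2)=O (2,0)=. (2,2)=O (3,2)=O -> step gives (0,1)='O' but target has '.' -> reject
  (0,2)=O (2,0)=O (2,2)=. (3,2)=. -> step gives (0,1)='O' but target has '.' -> reject
  (0,2)=O (2,0)=O (2,2)=. (3,2)=O -> step gives (0,1)='O' but target has '.' -> reject
  (0,2)=O (2,0)=O (2,2)=O (3,2)=. -> step gives (0,1)='O' but target has '.' -> reject
  (0,2)=O (2,0)=O (2,2)=O (3,2)=O -> step gives (0,1)='O' but target has '.' -> reject
Unique solution: (0,2)=dead, (2,0)=live, (2,2)=dead, (3,2)=dead.
Check: live-neighbor counts of every cell in the completed generation 0:
2120
3220
1210
1111
0010
Applying B3/S23 to generation 0 with these counts gives:
....
OO..
....
....
....
which matches the target exactly.

Answer: .O..
.O..
O...
....
...O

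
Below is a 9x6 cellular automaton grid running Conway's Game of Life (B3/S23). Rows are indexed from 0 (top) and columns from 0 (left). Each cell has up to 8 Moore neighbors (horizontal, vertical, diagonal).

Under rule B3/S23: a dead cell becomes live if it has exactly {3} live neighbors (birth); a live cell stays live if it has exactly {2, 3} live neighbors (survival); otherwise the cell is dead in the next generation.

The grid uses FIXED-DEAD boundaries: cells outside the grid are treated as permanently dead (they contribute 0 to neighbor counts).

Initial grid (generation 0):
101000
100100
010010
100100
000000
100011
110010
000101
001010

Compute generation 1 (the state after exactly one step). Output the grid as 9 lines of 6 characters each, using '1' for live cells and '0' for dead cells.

Simulating step by step:
Generation 0 (given above): 18 live cells
Generation 1: 23 live cells
(generation 1 grid is the final answer)

Answer: 010000
101100
111110
000000
000010
110011
110100
011101
000110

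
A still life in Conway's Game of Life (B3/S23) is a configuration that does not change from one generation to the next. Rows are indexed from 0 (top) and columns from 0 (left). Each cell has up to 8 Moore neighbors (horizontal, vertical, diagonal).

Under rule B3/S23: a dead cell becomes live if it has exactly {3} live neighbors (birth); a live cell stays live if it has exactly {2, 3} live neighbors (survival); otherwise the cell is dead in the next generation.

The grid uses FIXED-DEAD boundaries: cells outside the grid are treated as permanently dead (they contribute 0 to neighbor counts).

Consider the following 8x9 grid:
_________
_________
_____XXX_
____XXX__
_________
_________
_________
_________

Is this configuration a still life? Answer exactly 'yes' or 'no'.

Compute generation 1 and compare to generation 0 (given above):
Generation 1:
_________
______X__
____X__X_
____X__X_
_____X___
_________
_________
_________
Cell (1,6) differs: gen0=0 vs gen1=1 -> NOT a still life.

Answer: no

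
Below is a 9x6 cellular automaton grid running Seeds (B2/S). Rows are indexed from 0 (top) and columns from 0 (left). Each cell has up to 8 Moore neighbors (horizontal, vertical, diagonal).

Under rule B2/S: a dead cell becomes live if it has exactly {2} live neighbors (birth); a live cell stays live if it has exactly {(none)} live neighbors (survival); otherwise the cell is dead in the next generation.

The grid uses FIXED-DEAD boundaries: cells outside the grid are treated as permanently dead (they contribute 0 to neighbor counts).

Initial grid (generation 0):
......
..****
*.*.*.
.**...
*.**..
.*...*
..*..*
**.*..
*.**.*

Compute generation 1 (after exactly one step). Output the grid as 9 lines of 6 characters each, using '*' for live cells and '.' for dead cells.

Simulating step by step:
Generation 0 (given above): 23 live cells
Generation 1: 7 live cells
(generation 1 grid is the final answer)

Answer: ..*..*
......
......
....*.
....*.
*.....
...*..
.....*
......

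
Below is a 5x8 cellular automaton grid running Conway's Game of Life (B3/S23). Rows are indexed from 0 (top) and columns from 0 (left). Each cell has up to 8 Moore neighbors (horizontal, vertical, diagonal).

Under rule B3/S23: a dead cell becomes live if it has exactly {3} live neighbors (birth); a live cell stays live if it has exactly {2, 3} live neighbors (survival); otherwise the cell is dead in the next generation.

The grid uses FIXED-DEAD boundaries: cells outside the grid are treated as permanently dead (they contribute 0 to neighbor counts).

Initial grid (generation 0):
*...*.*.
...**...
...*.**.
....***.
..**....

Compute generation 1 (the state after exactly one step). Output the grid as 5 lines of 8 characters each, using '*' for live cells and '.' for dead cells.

Simulating step by step:
Generation 0 (given above): 13 live cells
Generation 1: 12 live cells
(generation 1 grid is the final answer)

Answer: ...***..
...*..*.
...*..*.
..*...*.
...***..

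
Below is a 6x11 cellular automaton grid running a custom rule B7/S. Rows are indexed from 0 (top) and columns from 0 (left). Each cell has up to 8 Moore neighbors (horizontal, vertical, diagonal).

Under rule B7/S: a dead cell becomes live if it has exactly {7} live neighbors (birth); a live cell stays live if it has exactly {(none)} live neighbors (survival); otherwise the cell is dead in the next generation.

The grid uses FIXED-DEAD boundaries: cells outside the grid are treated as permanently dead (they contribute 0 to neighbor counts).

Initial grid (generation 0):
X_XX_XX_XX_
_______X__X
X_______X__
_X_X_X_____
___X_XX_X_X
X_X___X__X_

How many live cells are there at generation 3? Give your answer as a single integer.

Answer: 0

Derivation:
Simulating step by step:
Generation 0 (given above): 23 live cells
Generation 1: 0 live cells
___________
___________
___________
___________
___________
___________
Generation 2: 0 live cells
___________
___________
___________
___________
___________
___________
Generation 3: 0 live cells
___________
___________
___________
___________
___________
___________
Population at generation 3: 0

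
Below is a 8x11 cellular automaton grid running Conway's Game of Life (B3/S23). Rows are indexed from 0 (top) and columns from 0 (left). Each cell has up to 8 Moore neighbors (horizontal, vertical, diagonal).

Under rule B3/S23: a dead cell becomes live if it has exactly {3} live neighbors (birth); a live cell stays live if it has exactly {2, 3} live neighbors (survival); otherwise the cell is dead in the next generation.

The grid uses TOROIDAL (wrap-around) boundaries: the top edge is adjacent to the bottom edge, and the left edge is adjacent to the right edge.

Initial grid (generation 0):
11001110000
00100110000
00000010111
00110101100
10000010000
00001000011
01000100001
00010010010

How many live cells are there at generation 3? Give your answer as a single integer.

Answer: 28

Derivation:
Simulating step by step:
Generation 0 (given above): 28 live cells
Generation 1: 37 live cells
01111001000
11001000011
00111000110
00000100101
00011111111
00000100011
10001100001
01100010001
Generation 2: 25 live cells
00001100010
10000100011
01111100100
00100000001
10000001000
00010001000
01001110000
00000010001
Generation 3: 28 live cells
10001110010
11100010111
01111100000
10101000000
00000000000
00001101000
00001111000
00000010000
Population at generation 3: 28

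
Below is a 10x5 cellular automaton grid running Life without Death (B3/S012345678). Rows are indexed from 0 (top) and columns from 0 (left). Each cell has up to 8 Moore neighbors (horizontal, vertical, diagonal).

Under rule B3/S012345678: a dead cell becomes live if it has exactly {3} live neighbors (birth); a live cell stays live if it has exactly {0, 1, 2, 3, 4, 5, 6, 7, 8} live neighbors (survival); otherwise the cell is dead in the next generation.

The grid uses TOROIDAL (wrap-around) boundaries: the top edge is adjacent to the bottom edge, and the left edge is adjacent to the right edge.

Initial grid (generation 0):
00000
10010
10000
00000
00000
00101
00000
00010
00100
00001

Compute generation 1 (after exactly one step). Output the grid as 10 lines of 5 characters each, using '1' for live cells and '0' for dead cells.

Answer: 00001
10011
10001
00000
00000
00101
00010
00010
00110
00001

Derivation:
Simulating step by step:
Generation 0 (given above): 8 live cells
Generation 1: 13 live cells
(generation 1 grid is the final answer)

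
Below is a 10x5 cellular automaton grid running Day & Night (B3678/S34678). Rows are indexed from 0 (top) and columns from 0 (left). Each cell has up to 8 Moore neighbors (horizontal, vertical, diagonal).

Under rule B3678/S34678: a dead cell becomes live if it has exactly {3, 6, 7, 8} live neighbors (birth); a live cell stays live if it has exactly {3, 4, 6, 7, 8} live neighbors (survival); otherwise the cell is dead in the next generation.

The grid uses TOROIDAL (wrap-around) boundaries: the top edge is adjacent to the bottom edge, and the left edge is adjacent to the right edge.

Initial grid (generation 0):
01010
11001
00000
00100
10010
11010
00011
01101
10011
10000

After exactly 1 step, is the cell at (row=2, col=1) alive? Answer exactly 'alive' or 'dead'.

Simulating step by step:
Generation 0 (given above): 20 live cells
Generation 1: 21 live cells
01100
10100
11000
00000
00000
10011
00011
00110
10111
11110

Cell (2,1) at generation 1: 1 -> alive

Answer: alive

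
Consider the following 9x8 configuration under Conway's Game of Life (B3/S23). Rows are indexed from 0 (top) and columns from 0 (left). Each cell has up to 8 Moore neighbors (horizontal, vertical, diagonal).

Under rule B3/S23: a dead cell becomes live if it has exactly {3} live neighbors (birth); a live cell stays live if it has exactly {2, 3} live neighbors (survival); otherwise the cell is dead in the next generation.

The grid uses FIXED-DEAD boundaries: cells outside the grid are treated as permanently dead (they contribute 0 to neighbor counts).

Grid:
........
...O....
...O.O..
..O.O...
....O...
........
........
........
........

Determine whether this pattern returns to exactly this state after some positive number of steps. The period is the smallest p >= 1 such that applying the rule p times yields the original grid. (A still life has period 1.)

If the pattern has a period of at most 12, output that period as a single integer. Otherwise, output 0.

Answer: 2

Derivation:
Simulating and comparing each generation to the original:
Gen 0 (original, given above): 6 live cells
Gen 1: 6 live cells, differs from original
Gen 2: 6 live cells, MATCHES original -> period = 2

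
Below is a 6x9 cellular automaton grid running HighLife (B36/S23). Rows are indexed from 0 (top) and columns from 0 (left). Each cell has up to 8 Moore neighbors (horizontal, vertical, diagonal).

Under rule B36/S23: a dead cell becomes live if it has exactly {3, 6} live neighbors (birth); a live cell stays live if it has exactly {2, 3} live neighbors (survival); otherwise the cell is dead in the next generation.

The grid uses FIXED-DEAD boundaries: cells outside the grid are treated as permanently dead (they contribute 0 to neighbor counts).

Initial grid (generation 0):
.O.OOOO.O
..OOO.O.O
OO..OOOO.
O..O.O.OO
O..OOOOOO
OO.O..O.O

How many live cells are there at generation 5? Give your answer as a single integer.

Answer: 5

Derivation:
Simulating step by step:
Generation 0 (given above): 34 live cells
Generation 1: 17 live cells
......O..
O......OO
OO.......
O.OO.....
O..O.....
OOOO..O.O
Generation 2: 17 live cells
.......O.
OO.....O.
O.O......
O.OO.....
OOO.O....
OOOO.....
Generation 3: 11 live cells
.........
OO.......
OOOO.....
O........
...OO....
O..O.....
Generation 4: 8 live cells
.........
O........
..O......
O...O....
...OO....
...OO....
Generation 5: 5 live cells
.........
.........
.O.......
....O....
.....O...
...OO....
Population at generation 5: 5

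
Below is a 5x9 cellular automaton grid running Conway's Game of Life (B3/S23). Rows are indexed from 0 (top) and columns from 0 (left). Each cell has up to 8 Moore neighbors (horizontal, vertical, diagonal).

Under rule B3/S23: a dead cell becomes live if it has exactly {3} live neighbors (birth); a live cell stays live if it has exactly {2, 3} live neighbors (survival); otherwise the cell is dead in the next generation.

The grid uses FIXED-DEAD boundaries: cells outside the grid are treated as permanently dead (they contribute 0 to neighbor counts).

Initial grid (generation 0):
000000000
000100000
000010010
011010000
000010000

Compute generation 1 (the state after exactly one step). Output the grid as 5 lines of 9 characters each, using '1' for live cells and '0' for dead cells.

Answer: 000000000
000000000
001010000
000011000
000100000

Derivation:
Simulating step by step:
Generation 0 (given above): 7 live cells
Generation 1: 5 live cells
(generation 1 grid is the final answer)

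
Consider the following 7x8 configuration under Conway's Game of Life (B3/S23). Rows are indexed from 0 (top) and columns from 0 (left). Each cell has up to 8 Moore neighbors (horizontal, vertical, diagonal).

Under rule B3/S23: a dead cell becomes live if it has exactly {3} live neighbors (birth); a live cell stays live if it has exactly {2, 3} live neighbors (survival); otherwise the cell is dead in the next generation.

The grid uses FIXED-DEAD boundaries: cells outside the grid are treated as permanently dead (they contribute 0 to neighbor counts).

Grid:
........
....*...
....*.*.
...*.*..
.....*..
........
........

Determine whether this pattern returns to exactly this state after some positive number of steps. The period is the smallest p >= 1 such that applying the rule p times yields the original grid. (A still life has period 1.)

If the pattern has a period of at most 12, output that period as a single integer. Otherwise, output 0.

Answer: 2

Derivation:
Simulating and comparing each generation to the original:
Gen 0 (original, given above): 6 live cells
Gen 1: 6 live cells, differs from original
Gen 2: 6 live cells, MATCHES original -> period = 2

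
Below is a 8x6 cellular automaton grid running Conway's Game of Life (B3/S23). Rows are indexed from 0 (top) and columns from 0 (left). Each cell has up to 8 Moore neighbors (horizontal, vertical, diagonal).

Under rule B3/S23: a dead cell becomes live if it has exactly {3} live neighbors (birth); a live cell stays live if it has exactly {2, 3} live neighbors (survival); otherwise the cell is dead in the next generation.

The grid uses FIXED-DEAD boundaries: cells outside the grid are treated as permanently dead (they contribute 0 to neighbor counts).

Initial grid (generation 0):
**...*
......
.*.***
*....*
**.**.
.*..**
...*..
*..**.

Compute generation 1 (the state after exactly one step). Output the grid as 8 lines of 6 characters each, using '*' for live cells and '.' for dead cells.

Answer: ......
***..*
....**
*....*
****..
**...*
..**.*
...**.

Derivation:
Simulating step by step:
Generation 0 (given above): 20 live cells
Generation 1: 20 live cells
(generation 1 grid is the final answer)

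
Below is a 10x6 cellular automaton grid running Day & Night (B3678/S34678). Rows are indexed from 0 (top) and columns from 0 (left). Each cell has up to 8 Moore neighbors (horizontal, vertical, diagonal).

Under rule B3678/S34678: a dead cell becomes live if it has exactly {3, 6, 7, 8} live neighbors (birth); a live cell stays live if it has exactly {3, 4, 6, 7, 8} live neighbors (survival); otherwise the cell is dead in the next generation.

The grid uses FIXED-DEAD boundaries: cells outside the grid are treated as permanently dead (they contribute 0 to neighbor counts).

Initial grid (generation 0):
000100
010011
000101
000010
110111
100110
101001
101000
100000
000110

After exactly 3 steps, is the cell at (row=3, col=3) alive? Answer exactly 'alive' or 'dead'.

Simulating step by step:
Generation 0 (given above): 23 live cells
Generation 1: 14 live cells
000010
001110
000001
001000
001101
100100
000010
000000
010100
000000
Generation 2: 13 live cells
000000
000111
001010
000110
011110
001100
000000
000000
000000
000000
Generation 3: 14 live cells
000010
000110
000100
010111
000110
011110
000000
000000
000000
000000

Cell (3,3) at generation 3: 1 -> alive

Answer: alive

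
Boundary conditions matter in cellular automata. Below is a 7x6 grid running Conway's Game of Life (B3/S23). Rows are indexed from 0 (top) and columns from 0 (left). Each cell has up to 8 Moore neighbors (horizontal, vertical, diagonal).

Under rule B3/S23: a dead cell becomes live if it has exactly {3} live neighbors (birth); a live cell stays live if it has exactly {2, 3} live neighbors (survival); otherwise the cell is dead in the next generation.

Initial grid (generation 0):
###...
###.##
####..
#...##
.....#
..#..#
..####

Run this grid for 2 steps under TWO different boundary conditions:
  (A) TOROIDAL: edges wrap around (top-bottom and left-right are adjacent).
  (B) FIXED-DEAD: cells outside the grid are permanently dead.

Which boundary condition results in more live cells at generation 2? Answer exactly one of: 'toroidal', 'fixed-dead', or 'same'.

Under TOROIDAL boundary, generation 2:
....##
......
....#.
...#..
.##.##
#...##
#...##
Population = 14

Under FIXED-DEAD boundary, generation 2:
...#..
...#..
.....#
...###
.##..#
..#..#
..####
Population = 15

Comparison: toroidal=14, fixed-dead=15 -> fixed-dead

Answer: fixed-dead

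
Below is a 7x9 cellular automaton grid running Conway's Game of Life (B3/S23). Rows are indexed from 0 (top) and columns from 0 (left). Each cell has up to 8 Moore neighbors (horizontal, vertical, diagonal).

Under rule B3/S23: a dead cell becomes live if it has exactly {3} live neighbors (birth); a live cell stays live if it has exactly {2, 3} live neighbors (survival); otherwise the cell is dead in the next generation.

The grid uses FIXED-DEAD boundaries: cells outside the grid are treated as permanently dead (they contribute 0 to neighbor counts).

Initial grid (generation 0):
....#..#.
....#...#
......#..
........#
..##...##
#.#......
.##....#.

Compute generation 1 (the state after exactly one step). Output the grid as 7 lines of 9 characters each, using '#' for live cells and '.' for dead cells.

Simulating step by step:
Generation 0 (given above): 15 live cells
Generation 1: 13 live cells
(generation 1 grid is the final answer)

Answer: .........
.....#.#.
.......#.
........#
.###...##
.......##
.##......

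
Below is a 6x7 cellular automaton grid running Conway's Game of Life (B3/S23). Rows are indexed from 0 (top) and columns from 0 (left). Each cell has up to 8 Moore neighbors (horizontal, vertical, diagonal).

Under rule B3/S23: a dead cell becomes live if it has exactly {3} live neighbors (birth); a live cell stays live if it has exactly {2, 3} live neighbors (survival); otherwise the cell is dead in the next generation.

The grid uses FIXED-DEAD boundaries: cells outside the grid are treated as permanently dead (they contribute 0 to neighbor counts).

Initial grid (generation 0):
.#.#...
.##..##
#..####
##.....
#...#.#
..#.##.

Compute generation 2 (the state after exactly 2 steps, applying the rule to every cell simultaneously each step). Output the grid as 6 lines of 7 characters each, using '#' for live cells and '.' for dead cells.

Answer: ##.....
###..#.
...##.#
##.....
##.....
...#.#.

Derivation:
Simulating step by step:
Generation 0 (given above): 19 live cells
Generation 1: 18 live cells
.#.....
##....#
#..##.#
##.#..#
#..##..
...###.
Generation 2: 15 live cells
(generation 2 grid is the final answer)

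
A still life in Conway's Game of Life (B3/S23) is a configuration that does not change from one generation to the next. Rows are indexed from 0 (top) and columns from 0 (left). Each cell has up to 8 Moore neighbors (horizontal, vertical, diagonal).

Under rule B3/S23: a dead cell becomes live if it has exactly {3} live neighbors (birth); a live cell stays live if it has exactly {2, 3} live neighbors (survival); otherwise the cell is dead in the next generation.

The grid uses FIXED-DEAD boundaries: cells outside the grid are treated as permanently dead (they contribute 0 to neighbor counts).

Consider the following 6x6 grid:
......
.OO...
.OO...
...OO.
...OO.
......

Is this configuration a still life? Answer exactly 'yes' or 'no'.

Answer: no

Derivation:
Compute generation 1 and compare to generation 0 (given above):
Generation 1:
......
.OO...
.O....
....O.
...OO.
......
Cell (2,2) differs: gen0=1 vs gen1=0 -> NOT a still life.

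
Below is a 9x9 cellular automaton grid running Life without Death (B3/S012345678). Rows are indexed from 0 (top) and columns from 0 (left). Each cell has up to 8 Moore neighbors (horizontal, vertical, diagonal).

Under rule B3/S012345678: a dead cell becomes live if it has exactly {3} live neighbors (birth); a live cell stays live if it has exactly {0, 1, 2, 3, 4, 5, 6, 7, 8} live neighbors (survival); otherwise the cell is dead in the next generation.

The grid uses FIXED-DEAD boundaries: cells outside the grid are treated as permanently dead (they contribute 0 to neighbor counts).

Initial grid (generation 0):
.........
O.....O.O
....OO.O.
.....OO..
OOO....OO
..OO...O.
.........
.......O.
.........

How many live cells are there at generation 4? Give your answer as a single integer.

Simulating step by step:
Generation 0 (given above): 17 live cells
Generation 1: 24 live cells
.........
O....OOOO
....OO.O.
.O..OOO.O
OOOO...OO
..OO...OO
.........
.......O.
.........
Generation 2: 31 live cells
......OO.
O...OOOOO
....OO.O.
OO..OOO.O
OOOO.O.OO
..OO...OO
.......OO
.......O.
.........
Generation 3: 38 live cells
......OOO
O...OOOOO
OO.OOO.O.
OO..OOO.O
OOOO.O.OO
..OOO..OO
......OOO
.......OO
.........
Generation 4: 44 live cells
......OOO
OO.OOOOOO
OOOOOO.O.
OO..OOO.O
OOOO.O.OO
..OOOO.OO
...O..OOO
......OOO
.........
Population at generation 4: 44

Answer: 44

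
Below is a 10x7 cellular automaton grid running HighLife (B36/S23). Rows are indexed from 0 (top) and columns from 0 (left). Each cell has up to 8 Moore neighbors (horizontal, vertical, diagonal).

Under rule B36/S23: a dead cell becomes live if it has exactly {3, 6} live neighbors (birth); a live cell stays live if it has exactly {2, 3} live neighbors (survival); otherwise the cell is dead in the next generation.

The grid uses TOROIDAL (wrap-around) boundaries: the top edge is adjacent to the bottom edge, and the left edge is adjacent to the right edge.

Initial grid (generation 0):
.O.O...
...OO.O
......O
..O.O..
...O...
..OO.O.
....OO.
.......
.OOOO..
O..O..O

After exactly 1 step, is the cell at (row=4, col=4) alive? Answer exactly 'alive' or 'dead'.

Answer: dead

Derivation:
Simulating step by step:
Generation 0 (given above): 21 live cells
Generation 1: 25 live cells
...O.OO
O.OOOO.
....O..
...O...
.......
..OO.O.
...OOO.
..O..O.
OOOOO..
O.O....

Cell (4,4) at generation 1: 0 -> dead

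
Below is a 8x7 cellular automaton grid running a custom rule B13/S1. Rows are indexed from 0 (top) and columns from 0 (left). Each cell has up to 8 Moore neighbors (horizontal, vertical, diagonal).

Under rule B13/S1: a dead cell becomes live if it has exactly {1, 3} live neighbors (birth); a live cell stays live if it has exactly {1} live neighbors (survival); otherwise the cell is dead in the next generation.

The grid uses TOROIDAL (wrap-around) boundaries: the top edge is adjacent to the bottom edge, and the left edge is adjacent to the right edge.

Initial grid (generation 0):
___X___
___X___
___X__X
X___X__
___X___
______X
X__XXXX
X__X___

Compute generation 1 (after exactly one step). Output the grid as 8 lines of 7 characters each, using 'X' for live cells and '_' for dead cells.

Answer: XXX_X_X
X_X_XXX
_X__X_X
XX_X___
_XXX___
XX_X___
_______
__X__X_

Derivation:
Simulating step by step:
Generation 0 (given above): 15 live cells
Generation 1: 24 live cells
(generation 1 grid is the final answer)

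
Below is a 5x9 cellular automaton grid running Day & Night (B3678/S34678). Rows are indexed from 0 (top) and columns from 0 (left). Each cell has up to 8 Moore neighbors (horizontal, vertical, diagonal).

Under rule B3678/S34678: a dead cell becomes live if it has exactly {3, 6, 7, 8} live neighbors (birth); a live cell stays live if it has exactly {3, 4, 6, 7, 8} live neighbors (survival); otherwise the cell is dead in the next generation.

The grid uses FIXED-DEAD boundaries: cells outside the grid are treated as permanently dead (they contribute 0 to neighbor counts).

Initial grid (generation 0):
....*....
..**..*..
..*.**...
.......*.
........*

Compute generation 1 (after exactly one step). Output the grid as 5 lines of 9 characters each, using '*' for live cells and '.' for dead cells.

Answer: ...*.....
...*.....
......*..
.........
.........

Derivation:
Simulating step by step:
Generation 0 (given above): 9 live cells
Generation 1: 3 live cells
(generation 1 grid is the final answer)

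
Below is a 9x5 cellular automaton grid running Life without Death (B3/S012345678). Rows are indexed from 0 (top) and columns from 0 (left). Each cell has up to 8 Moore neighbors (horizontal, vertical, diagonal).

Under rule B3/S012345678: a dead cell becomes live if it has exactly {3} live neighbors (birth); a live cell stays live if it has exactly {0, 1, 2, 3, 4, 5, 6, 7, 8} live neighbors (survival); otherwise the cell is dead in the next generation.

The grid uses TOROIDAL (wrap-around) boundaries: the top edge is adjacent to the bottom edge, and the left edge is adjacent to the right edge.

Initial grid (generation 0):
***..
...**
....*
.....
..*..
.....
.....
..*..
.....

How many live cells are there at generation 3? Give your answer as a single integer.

Answer: 22

Derivation:
Simulating step by step:
Generation 0 (given above): 8 live cells
Generation 1: 14 live cells
*****
.****
...**
.....
..*..
.....
.....
..*..
..*..
Generation 2: 18 live cells
*****
.****
*..**
...*.
..*..
.....
.....
..*..
*.*.*
Generation 3: 22 live cells
*****
.****
**.**
..**.
..*..
.....
.....
.***.
*.*.*
Population at generation 3: 22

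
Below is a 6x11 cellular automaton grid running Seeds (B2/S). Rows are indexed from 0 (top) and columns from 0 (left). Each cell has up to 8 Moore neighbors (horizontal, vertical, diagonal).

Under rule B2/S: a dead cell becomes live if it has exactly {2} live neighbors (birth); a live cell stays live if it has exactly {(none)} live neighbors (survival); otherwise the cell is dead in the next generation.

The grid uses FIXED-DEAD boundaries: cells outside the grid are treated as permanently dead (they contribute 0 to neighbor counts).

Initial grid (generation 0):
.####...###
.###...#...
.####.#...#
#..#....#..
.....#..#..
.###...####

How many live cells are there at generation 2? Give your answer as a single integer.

Answer: 6

Derivation:
Simulating step by step:
Generation 0 (given above): 29 live cells
Generation 1: 12 live cells
#......#...
......#....
.....#..##.
......#....
#.....#...#
....#.#....
Generation 2: 6 live cells
......#....
.....#...#.
...........
........#.#
...........
.......#...
Population at generation 2: 6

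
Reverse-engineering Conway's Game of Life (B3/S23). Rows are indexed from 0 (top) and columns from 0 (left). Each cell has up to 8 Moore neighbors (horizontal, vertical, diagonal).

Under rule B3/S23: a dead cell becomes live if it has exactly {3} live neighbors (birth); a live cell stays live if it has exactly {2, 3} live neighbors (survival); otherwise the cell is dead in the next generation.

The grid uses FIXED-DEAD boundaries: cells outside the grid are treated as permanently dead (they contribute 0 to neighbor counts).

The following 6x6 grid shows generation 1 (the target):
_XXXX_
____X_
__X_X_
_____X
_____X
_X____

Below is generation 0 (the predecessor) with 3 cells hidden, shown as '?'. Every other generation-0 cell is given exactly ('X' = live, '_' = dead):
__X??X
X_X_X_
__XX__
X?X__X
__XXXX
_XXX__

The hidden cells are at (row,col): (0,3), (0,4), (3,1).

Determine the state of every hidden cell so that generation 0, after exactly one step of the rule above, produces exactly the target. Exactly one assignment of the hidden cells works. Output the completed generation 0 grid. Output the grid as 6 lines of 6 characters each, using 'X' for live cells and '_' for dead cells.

Answer: __XX_X
X_X_X_
__XX__
X_X__X
__XXXX
_XXX__

Derivation:
Hidden generation-0 cells (in order): (0,3), (0,4), (3,1).
A hidden cell only influences target cells in its own 3x3 neighborhood. Try each of the 2^3 = 8 assignments, step the completed generation 0 forward once under B3/S23, and compare with the target:
  (0,3)=_ (0,4)=_ (3,1)=_ -> step gives (0,2)='_' but target has 'X' -> reject
  (0,3)=_ (0,4)=_ (3,1)=X -> step gives (0,2)='_' but target has 'X' -> reject
  (0,3)=_ (0,4)=X (3,1)=_ -> step gives (0,2)='_' but target has 'X' -> reject
  (0,3)=_ (0,4)=X (3,1)=X -> step gives (0,2)='_' but target has 'X' -> reject
  (0,3)=X (0,4)=_ (3,1)=_ -> step reproduces the target at every cell -> ACCEPT
  (0,3)=X (0,4)=_ (3,1)=X -> step gives (2,0)='X' but target has '_' -> reject
  (0,3)=X (0,4)=X (3,1)=_ -> step gives (0,3)='_' but target has 'X' -> reject
  (0,3)=X (0,4)=X (3,1)=X -> step gives (0,3)='_' but target has 'X' -> reject
Unique solution: (0,3)=live, (0,4)=dead, (3,1)=dead.
Check: live-neighbor counts of every cell in the completed generation 0:
132331
044632
253432
044652
255542
124442
Applying B3/S23 to generation 0 with these counts gives:
_XXXX_
____X_
__X_X_
_____X
_____X
_X____
which matches the target exactly.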